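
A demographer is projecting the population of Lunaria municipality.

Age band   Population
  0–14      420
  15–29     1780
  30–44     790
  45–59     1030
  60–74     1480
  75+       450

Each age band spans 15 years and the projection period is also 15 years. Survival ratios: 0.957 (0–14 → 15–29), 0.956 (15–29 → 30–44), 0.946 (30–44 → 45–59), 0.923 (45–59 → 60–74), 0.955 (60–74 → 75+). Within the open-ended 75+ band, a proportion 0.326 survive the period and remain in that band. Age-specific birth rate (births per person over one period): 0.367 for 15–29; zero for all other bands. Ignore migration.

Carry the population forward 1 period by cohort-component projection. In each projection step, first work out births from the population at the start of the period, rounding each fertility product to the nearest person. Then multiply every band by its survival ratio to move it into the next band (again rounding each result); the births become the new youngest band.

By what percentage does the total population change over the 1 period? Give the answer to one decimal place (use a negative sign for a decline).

1.1

Let band 1 be 0–14 through band 6 = 75+.
After projecting period 1:
Births: 1780 × 0.367 = 653
Band 2: 420 × 0.957 = 402
Band 3: 1780 × 0.956 = 1702
Band 4: 790 × 0.946 = 747
Band 5: 1030 × 0.923 = 951
Band 6: 1480 × 0.955 + 450 × 0.326 = 1413 + 147 = 1560
End of period: [653, 402, 1702, 747, 951, 1560]
Total: 5950 → 6015; change = 65; percentage change = 1.1%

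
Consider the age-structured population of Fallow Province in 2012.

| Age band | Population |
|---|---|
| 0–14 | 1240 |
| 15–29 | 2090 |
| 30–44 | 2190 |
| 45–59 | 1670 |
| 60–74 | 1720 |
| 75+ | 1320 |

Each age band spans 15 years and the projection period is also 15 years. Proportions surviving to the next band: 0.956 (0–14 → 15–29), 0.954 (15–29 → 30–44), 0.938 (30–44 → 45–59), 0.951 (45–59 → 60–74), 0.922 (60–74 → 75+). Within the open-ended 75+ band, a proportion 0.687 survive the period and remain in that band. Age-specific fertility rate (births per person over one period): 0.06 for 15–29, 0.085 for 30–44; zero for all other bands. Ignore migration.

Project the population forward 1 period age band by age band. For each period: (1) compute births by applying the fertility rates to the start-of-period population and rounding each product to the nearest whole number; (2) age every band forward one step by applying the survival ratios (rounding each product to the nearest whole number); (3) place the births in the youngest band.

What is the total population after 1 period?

9625

After projecting period 1:
Births: 2090 × 0.06 = 125, 2190 × 0.085 = 186 — total 311
15–29: 1240 × 0.956 = 1185
30–44: 2090 × 0.954 = 1994
45–59: 2190 × 0.938 = 2054
60–74: 1670 × 0.951 = 1588
75+: 1720 × 0.922 + 1320 × 0.687 = 1586 + 907 = 2493
Population now: 0–14=311, 15–29=1185, 30–44=1994, 45–59=2054, 60–74=1588, 75+=2493
Total after period 1: 311 + 1185 + 1994 + 2054 + 1588 + 2493 = 9625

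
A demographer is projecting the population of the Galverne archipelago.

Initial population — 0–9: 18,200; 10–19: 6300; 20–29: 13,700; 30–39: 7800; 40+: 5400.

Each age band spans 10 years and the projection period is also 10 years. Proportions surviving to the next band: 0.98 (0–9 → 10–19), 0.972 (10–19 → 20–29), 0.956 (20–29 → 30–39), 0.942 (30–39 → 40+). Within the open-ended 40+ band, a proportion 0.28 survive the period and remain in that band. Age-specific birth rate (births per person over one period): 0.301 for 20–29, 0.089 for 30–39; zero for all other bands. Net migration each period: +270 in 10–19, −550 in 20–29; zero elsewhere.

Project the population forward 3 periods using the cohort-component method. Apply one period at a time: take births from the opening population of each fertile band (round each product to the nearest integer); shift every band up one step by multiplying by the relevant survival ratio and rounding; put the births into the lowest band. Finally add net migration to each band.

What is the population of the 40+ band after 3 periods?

9169

Call the groups 1 to 5, youngest first.
Period 1.
Births: 13700 × 0.301 = 4124  |  7800 × 0.089 = 694 → 4818
Group 2: 18200 × 0.98 = 17836
Group 3: 6300 × 0.972 = 6124
Group 4: 13700 × 0.956 = 13097
Group 5: 7800 × 0.942 + 5400 × 0.28 = 7348 + 1512 = 8860
Net migration: Group 2 + 270 → 18106; Group 3 − 550 → 5574
Giving 4818 / 18106 / 5574 / 13097 / 8860.
Period 2.
Births: 5574 × 0.301 = 1678  |  13097 × 0.089 = 1166 → 2844
Group 2: 4818 × 0.98 = 4722
Group 3: 18106 × 0.972 = 17599
Group 4: 5574 × 0.956 = 5329
Group 5: 13097 × 0.942 + 8860 × 0.28 = 12337 + 2481 = 14818
Net migration: Group 2 + 270 → 4992; Group 3 − 550 → 17049
Giving 2844 / 4992 / 17049 / 5329 / 14818.
Period 3.
Births: 17049 × 0.301 = 5132  |  5329 × 0.089 = 474 → 5606
Group 2: 2844 × 0.98 = 2787
Group 3: 4992 × 0.972 = 4852
Group 4: 17049 × 0.956 = 16299
Group 5: 5329 × 0.942 + 14818 × 0.28 = 5020 + 4149 = 9169
Net migration: Group 2 + 270 → 3057; Group 3 − 550 → 4302
Giving 5606 / 3057 / 4302 / 16299 / 9169.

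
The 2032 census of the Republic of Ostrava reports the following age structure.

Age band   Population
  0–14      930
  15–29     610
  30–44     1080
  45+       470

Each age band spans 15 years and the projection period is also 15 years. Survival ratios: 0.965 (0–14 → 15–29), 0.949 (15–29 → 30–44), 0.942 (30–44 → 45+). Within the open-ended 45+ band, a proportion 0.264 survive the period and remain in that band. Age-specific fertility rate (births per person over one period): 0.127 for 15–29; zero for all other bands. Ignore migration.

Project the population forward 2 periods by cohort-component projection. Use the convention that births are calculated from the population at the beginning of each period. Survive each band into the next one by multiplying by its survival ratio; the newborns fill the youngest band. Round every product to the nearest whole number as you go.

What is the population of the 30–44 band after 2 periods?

851

(Bands numbered youngest = 1 to oldest = 4.)
Period 1:
Births: 610 × 0.127 = 77
Band 2: 930 × 0.965 = 897
Band 3: 610 × 0.949 = 579
Band 4: 1080 × 0.942 + 470 × 0.264 = 1017 + 124 = 1141
Giving 77 / 897 / 579 / 1141.
Period 2:
Births: 897 × 0.127 = 114
Band 2: 77 × 0.965 = 74
Band 3: 897 × 0.949 = 851
Band 4: 579 × 0.942 + 1141 × 0.264 = 545 + 301 = 846
Giving 114 / 74 / 851 / 846.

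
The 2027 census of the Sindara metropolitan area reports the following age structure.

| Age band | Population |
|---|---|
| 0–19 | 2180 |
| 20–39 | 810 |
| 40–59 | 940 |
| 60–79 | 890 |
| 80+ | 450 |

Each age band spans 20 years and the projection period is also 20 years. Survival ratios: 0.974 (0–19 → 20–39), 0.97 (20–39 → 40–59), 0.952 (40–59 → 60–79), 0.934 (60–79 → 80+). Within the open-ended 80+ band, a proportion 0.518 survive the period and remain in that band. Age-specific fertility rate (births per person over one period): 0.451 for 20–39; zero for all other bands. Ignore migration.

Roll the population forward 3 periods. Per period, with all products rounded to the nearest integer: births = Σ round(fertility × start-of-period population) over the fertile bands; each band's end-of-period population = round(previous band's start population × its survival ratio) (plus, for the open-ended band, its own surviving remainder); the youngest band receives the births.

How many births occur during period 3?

Let group 1 be 0–19 through group 5 = 80+.
— Period 1 —
Births: 810 × 0.451 = 365
Group 2: 2180 × 0.974 = 2123
Group 3: 810 × 0.97 = 786
Group 4: 940 × 0.952 = 895
Group 5: 890 × 0.934 + 450 × 0.518 = 831 + 233 = 1064
Population now: 0–19=365, 20–39=2123, 40–59=786, 60–79=895, 80+=1064
— Period 2 —
Births: 2123 × 0.451 = 957
Group 2: 365 × 0.974 = 356
Group 3: 2123 × 0.97 = 2059
Group 4: 786 × 0.952 = 748
Group 5: 895 × 0.934 + 1064 × 0.518 = 836 + 551 = 1387
Population now: 0–19=957, 20–39=356, 40–59=2059, 60–79=748, 80+=1387
— Period 3 —
Births: 356 × 0.451 = 161
Group 2: 957 × 0.974 = 932
Group 3: 356 × 0.97 = 345
Group 4: 2059 × 0.952 = 1960
Group 5: 748 × 0.934 + 1387 × 0.518 = 699 + 718 = 1417
Population now: 0–19=161, 20–39=932, 40–59=345, 60–79=1960, 80+=1417

161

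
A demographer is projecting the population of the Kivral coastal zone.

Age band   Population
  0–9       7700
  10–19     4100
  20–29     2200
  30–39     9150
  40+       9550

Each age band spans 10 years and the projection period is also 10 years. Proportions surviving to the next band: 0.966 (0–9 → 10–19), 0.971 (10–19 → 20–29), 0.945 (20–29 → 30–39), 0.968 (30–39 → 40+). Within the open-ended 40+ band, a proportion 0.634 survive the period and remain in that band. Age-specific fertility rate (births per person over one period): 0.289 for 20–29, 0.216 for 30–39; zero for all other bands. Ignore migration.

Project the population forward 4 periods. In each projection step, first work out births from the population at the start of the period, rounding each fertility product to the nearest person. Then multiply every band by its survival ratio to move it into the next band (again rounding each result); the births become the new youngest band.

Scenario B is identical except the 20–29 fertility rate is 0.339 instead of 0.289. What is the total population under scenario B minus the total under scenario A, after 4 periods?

(Groups numbered youngest = 1 to oldest = 5.)
— Period 1 —
Births: 2200 × 0.289 = 636, 9150 × 0.216 = 1976 → total 2612
Group 2: 7700 × 0.966 = 7438
Group 3: 4100 × 0.971 = 3981
Group 4: 2200 × 0.945 = 2079
Group 5: 9150 × 0.968 + 9550 × 0.634 = 8857 + 6055 = 14912
Population now: 0–9=2612, 10–19=7438, 20–29=3981, 30–39=2079, 40+=14912
— Period 2 —
Births: 3981 × 0.289 = 1151, 2079 × 0.216 = 449 → total 1600
Group 2: 2612 × 0.966 = 2523
Group 3: 7438 × 0.971 = 7222
Group 4: 3981 × 0.945 = 3762
Group 5: 2079 × 0.968 + 14912 × 0.634 = 2012 + 9454 = 11466
Population now: 0–9=1600, 10–19=2523, 20–29=7222, 30–39=3762, 40+=11466
— Period 3 —
Births: 7222 × 0.289 = 2087, 3762 × 0.216 = 813 → total 2900
Group 2: 1600 × 0.966 = 1546
Group 3: 2523 × 0.971 = 2450
Group 4: 7222 × 0.945 = 6825
Group 5: 3762 × 0.968 + 11466 × 0.634 = 3642 + 7269 = 10911
Population now: 0–9=2900, 10–19=1546, 20–29=2450, 30–39=6825, 40+=10911
— Period 4 —
Births: 2450 × 0.289 = 708, 6825 × 0.216 = 1474 → total 2182
Group 2: 2900 × 0.966 = 2801
Group 3: 1546 × 0.971 = 1501
Group 4: 2450 × 0.945 = 2315
Group 5: 6825 × 0.968 + 10911 × 0.634 = 6607 + 6918 = 13525
Population now: 0–9=2182, 10–19=2801, 20–29=1501, 30–39=2315, 40+=13525
Scenario A total after 4 periods: 22324
Scenario B projection —
— Period 1 —
Births: 2200 × 0.339 = 746, 9150 × 0.216 = 1976 → total 2722
Group 2: 7700 × 0.966 = 7438
Group 3: 4100 × 0.971 = 3981
Group 4: 2200 × 0.945 = 2079
Group 5: 9150 × 0.968 + 9550 × 0.634 = 8857 + 6055 = 14912
Population now: 0–9=2722, 10–19=7438, 20–29=3981, 30–39=2079, 40+=14912
— Period 2 —
Births: 3981 × 0.339 = 1350, 2079 × 0.216 = 449 → total 1799
Group 2: 2722 × 0.966 = 2629
Group 3: 7438 × 0.971 = 7222
Group 4: 3981 × 0.945 = 3762
Group 5: 2079 × 0.968 + 14912 × 0.634 = 2012 + 9454 = 11466
Population now: 0–9=1799, 10–19=2629, 20–29=7222, 30–39=3762, 40+=11466
— Period 3 —
Births: 7222 × 0.339 = 2448, 3762 × 0.216 = 813 → total 3261
Group 2: 1799 × 0.966 = 1738
Group 3: 2629 × 0.971 = 2553
Group 4: 7222 × 0.945 = 6825
Group 5: 3762 × 0.968 + 11466 × 0.634 = 3642 + 7269 = 10911
Population now: 0–9=3261, 10–19=1738, 20–29=2553, 30–39=6825, 40+=10911
— Period 4 —
Births: 2553 × 0.339 = 865, 6825 × 0.216 = 1474 → total 2339
Group 2: 3261 × 0.966 = 3150
Group 3: 1738 × 0.971 = 1688
Group 4: 2553 × 0.945 = 2413
Group 5: 6825 × 0.968 + 10911 × 0.634 = 6607 + 6918 = 13525
Population now: 0–9=2339, 10–19=3150, 20–29=1688, 30–39=2413, 40+=13525
Scenario B total after 4 periods: 23115
Difference B − A = 23115 − 22324 = 791

791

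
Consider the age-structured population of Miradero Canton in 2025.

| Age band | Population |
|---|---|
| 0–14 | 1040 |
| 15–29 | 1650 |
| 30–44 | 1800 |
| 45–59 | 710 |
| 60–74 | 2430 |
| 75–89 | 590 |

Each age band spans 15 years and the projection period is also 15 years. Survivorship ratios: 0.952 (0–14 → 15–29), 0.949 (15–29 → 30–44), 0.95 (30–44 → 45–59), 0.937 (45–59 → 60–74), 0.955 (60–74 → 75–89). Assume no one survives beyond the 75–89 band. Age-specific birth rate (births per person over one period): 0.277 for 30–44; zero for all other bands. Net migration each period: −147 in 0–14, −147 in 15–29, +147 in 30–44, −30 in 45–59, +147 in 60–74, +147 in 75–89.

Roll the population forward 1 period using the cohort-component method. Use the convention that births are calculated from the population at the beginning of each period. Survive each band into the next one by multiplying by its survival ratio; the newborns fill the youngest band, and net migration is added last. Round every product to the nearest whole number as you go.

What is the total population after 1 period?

[period 1]
Births: 1800 × 0.277 = 499
15–29: 1040 × 0.952 = 990
30–44: 1650 × 0.949 = 1566
45–59: 1800 × 0.95 = 1710
60–74: 710 × 0.937 = 665
75–89: 2430 × 0.955 = 2321
Net migration: 0–14 − 147 → 352; 15–29 − 147 → 843; 30–44 + 147 → 1713; 45–59 − 30 → 1680; 60–74 + 147 → 812; 75–89 + 147 → 2468
Population now: 0–14=352, 15–29=843, 30–44=1713, 45–59=1680, 60–74=812, 75–89=2468
Total after period 1: 352 + 843 + 1713 + 1680 + 812 + 2468 = 7868

7868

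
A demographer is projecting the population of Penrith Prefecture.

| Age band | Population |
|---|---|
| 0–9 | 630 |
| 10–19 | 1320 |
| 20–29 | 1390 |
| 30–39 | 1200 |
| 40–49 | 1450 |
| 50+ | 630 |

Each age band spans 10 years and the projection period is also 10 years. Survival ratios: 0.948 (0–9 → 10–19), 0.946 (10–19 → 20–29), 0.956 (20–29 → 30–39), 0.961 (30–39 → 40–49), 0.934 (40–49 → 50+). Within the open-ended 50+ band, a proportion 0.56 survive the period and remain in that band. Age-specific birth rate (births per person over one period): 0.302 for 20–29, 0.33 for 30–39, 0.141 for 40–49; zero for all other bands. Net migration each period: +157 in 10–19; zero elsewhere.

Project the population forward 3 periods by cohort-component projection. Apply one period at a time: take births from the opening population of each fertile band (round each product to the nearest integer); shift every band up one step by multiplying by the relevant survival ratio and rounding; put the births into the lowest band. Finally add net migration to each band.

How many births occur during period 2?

979

Period 1:
Births: 1390 * 0.302 = 420, 1200 * 0.33 = 396, 1450 * 0.141 = 204 — total 1020
10–19: 630 * 0.948 = 597
20–29: 1320 * 0.946 = 1249
30–39: 1390 * 0.956 = 1329
40–49: 1200 * 0.961 = 1153
50+: 1450 * 0.934 + 630 * 0.56 = 1354 + 353 = 1707
Net migration: 10–19 + 157 → 754
→ [1020, 754, 1249, 1329, 1153, 1707]
Period 2:
Births: 1249 * 0.302 = 377, 1329 * 0.33 = 439, 1153 * 0.141 = 163 — total 979
10–19: 1020 * 0.948 = 967
20–29: 754 * 0.946 = 713
30–39: 1249 * 0.956 = 1194
40–49: 1329 * 0.961 = 1277
50+: 1153 * 0.934 + 1707 * 0.56 = 1077 + 956 = 2033
Net migration: 10–19 + 157 → 1124
→ [979, 1124, 713, 1194, 1277, 2033]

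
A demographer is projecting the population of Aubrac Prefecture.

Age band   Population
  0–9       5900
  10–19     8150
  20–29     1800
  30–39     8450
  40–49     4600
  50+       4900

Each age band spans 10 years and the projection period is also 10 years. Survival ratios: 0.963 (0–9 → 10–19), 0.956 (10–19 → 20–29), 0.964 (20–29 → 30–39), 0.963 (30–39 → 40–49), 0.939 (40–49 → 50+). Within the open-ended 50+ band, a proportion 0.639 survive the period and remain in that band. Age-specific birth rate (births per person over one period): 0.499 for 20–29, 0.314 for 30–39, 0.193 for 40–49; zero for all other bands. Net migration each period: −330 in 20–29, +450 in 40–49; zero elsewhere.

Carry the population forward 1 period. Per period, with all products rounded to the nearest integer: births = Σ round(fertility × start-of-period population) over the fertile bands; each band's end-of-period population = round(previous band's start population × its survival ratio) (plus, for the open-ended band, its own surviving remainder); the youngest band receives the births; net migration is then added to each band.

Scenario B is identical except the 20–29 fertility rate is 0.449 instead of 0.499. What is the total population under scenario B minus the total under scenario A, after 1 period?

Call the bands 1 to 6, youngest first.
Period 1.
Births: 1800 × 0.499 = 898, 8450 × 0.314 = 2653, 4600 × 0.193 = 888 ⇒ total 4439
Band 2: 5900 × 0.963 = 5682
Band 3: 8150 × 0.956 = 7791
Band 4: 1800 × 0.964 = 1735
Band 5: 8450 × 0.963 = 8137
Band 6: 4600 × 0.939 + 4900 × 0.639 = 4319 + 3131 = 7450
Net migration: Band 3 − 330 → 7461; Band 5 + 450 → 8587
Population now: 0–9=4439, 10–19=5682, 20–29=7461, 30–39=1735, 40–49=8587, 50+=7450
Scenario A total after 1 period: 35354
Scenario B projection —
Period 1.
Births: 1800 × 0.449 = 808, 8450 × 0.314 = 2653, 4600 × 0.193 = 888 ⇒ total 4349
Band 2: 5900 × 0.963 = 5682
Band 3: 8150 × 0.956 = 7791
Band 4: 1800 × 0.964 = 1735
Band 5: 8450 × 0.963 = 8137
Band 6: 4600 × 0.939 + 4900 × 0.639 = 4319 + 3131 = 7450
Net migration: Band 3 − 330 → 7461; Band 5 + 450 → 8587
Population now: 0–9=4349, 10–19=5682, 20–29=7461, 30–39=1735, 40–49=8587, 50+=7450
Scenario B total after 1 period: 35264
Difference B − A = 35264 − 35354 = -90

-90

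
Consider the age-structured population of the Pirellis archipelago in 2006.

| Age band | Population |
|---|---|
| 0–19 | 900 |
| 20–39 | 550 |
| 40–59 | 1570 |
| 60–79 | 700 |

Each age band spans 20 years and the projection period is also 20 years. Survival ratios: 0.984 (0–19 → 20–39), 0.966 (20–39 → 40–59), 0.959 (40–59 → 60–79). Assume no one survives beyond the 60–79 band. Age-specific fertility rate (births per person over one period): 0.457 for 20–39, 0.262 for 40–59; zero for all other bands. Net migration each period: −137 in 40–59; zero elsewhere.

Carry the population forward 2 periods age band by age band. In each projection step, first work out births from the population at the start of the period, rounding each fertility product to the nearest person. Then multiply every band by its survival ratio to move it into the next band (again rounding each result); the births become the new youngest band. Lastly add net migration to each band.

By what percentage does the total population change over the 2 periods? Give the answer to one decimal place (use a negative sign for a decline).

-39.4

Period 1:
Births: 550 × 0.457 = 251, 1570 × 0.262 = 411 → total 662
20–39: 900 × 0.984 = 886
40–59: 550 × 0.966 = 531
60–79: 1570 × 0.959 = 1506
Net migration: 40–59 − 137 → 394
End of period: [662, 886, 394, 1506]
Period 2:
Births: 886 × 0.457 = 405, 394 × 0.262 = 103 → total 508
20–39: 662 × 0.984 = 651
40–59: 886 × 0.966 = 856
60–79: 394 × 0.959 = 378
Net migration: 40–59 − 137 → 719
End of period: [508, 651, 719, 378]
Total: 3720 → 2256; change = -1464; percentage change = -39.4%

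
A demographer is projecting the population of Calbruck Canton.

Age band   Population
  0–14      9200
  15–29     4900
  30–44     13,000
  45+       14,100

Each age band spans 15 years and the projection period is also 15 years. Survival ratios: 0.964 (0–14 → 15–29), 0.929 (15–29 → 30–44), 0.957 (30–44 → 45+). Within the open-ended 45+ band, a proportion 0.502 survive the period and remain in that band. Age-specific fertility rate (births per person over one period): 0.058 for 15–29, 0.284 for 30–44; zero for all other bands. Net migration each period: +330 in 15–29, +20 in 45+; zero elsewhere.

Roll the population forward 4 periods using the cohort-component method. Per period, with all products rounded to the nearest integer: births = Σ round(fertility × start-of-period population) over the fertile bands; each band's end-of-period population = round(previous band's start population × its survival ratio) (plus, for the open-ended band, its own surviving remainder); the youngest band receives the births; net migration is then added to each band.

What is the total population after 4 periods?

17476

Let band 1 be 0–14 through band 4 = 45+.
After projecting period 1:
Births: 4900 × 0.058 = 284 ; 13000 × 0.284 = 3692 — total 3976
Band 2: 9200 × 0.964 = 8869
Band 3: 4900 × 0.929 = 4552
Band 4: 13000 × 0.957 + 14100 × 0.502 = 12441 + 7078 = 19519
Net migration: Band 2 + 330 → 9199; Band 4 + 20 → 19539
Population now: 0–14=3976, 15–29=9199, 30–44=4552, 45+=19539
After projecting period 2:
Births: 9199 × 0.058 = 534 ; 4552 × 0.284 = 1293 — total 1827
Band 2: 3976 × 0.964 = 3833
Band 3: 9199 × 0.929 = 8546
Band 4: 4552 × 0.957 + 19539 × 0.502 = 4356 + 9809 = 14165
Net migration: Band 2 + 330 → 4163; Band 4 + 20 → 14185
Population now: 0–14=1827, 15–29=4163, 30–44=8546, 45+=14185
After projecting period 3:
Births: 4163 × 0.058 = 241 ; 8546 × 0.284 = 2427 — total 2668
Band 2: 1827 × 0.964 = 1761
Band 3: 4163 × 0.929 = 3867
Band 4: 8546 × 0.957 + 14185 × 0.502 = 8179 + 7121 = 15300
Net migration: Band 2 + 330 → 2091; Band 4 + 20 → 15320
Population now: 0–14=2668, 15–29=2091, 30–44=3867, 45+=15320
After projecting period 4:
Births: 2091 × 0.058 = 121 ; 3867 × 0.284 = 1098 — total 1219
Band 2: 2668 × 0.964 = 2572
Band 3: 2091 × 0.929 = 1943
Band 4: 3867 × 0.957 + 15320 × 0.502 = 3701 + 7691 = 11392
Net migration: Band 2 + 330 → 2902; Band 4 + 20 → 11412
Population now: 0–14=1219, 15–29=2902, 30–44=1943, 45+=11412
Total after period 4: 1219 + 2902 + 1943 + 11412 = 17476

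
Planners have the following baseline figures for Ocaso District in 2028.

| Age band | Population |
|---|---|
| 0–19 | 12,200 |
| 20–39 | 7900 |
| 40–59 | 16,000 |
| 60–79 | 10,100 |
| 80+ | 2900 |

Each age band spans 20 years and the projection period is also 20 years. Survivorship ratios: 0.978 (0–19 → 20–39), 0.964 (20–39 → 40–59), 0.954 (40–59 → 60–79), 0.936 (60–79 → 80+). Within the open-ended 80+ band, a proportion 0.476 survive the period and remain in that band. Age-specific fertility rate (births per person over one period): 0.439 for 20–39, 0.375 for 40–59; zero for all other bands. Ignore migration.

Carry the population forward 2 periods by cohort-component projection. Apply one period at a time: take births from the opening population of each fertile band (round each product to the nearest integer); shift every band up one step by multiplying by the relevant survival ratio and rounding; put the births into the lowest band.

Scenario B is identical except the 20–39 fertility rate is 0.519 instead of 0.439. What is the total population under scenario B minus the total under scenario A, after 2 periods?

1573

Period 1.
Births: 7900 × 0.439 = 3468 ; 16000 × 0.375 = 6000 — total 9468
20–39: 12200 × 0.978 = 11932
40–59: 7900 × 0.964 = 7616
60–79: 16000 × 0.954 = 15264
80+: 10100 × 0.936 + 2900 × 0.476 = 9454 + 1380 = 10834
Population now: 0–19=9468, 20–39=11932, 40–59=7616, 60–79=15264, 80+=10834
Period 2.
Births: 11932 × 0.439 = 5238 ; 7616 × 0.375 = 2856 — total 8094
20–39: 9468 × 0.978 = 9260
40–59: 11932 × 0.964 = 11502
60–79: 7616 × 0.954 = 7266
80+: 15264 × 0.936 + 10834 × 0.476 = 14287 + 5157 = 19444
Population now: 0–19=8094, 20–39=9260, 40–59=11502, 60–79=7266, 80+=19444
Scenario A total after 2 periods: 55566
Scenario B projection —
Period 1.
Births: 7900 × 0.519 = 4100 ; 16000 × 0.375 = 6000 — total 10100
20–39: 12200 × 0.978 = 11932
40–59: 7900 × 0.964 = 7616
60–79: 16000 × 0.954 = 15264
80+: 10100 × 0.936 + 2900 × 0.476 = 9454 + 1380 = 10834
Population now: 0–19=10100, 20–39=11932, 40–59=7616, 60–79=15264, 80+=10834
Period 2.
Births: 11932 × 0.519 = 6193 ; 7616 × 0.375 = 2856 — total 9049
20–39: 10100 × 0.978 = 9878
40–59: 11932 × 0.964 = 11502
60–79: 7616 × 0.954 = 7266
80+: 15264 × 0.936 + 10834 × 0.476 = 14287 + 5157 = 19444
Population now: 0–19=9049, 20–39=9878, 40–59=11502, 60–79=7266, 80+=19444
Scenario B total after 2 periods: 57139
Difference B − A = 57139 − 55566 = 1573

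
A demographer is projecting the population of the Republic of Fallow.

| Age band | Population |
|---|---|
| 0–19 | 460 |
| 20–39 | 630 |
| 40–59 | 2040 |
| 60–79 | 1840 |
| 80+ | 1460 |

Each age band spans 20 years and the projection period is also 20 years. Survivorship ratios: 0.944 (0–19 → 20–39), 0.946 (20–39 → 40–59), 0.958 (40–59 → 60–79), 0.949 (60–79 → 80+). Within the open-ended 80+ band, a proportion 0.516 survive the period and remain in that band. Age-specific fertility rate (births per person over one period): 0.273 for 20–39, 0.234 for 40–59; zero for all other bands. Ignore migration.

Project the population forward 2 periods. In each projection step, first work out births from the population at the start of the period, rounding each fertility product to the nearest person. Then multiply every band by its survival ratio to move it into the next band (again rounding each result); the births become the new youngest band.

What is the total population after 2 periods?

4995

Period 1.
Births: 630 * 0.273 = 172 ; 2040 * 0.234 = 477 → total 649
20–39: 460 * 0.944 = 434
40–59: 630 * 0.946 = 596
60–79: 2040 * 0.958 = 1954
80+: 1840 * 0.949 + 1460 * 0.516 = 1746 + 753 = 2499
Population now: 0–19=649, 20–39=434, 40–59=596, 60–79=1954, 80+=2499
Period 2.
Births: 434 * 0.273 = 118 ; 596 * 0.234 = 139 → total 257
20–39: 649 * 0.944 = 613
40–59: 434 * 0.946 = 411
60–79: 596 * 0.958 = 571
80+: 1954 * 0.949 + 2499 * 0.516 = 1854 + 1289 = 3143
Population now: 0–19=257, 20–39=613, 40–59=411, 60–79=571, 80+=3143
Total after period 2: 257 + 613 + 411 + 571 + 3143 = 4995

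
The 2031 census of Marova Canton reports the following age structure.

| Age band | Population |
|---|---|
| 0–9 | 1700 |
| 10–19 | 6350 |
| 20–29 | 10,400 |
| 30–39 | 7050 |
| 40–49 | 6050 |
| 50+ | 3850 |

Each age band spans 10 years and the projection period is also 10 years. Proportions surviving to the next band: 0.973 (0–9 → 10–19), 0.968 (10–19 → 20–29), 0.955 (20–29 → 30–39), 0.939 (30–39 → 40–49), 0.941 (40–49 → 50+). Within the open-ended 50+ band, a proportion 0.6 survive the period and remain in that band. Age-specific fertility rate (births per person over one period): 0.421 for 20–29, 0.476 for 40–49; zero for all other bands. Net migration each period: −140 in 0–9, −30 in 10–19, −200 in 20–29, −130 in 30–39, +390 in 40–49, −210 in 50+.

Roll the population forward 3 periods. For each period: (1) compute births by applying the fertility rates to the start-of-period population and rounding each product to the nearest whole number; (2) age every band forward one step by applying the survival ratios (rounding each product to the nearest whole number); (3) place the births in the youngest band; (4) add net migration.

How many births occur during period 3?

Call the groups 1 to 6, youngest first.
Period 1.
Births: 10400 × 0.421 = 4378  |  6050 × 0.476 = 2880 — total 7258
Group 2: 1700 × 0.973 = 1654
Group 3: 6350 × 0.968 = 6147
Group 4: 10400 × 0.955 = 9932
Group 5: 7050 × 0.939 = 6620
Group 6: 6050 × 0.941 + 3850 × 0.6 = 5693 + 2310 = 8003
Net migration: Group 1 − 140 → 7118; Group 2 − 30 → 1624; Group 3 − 200 → 5947; Group 4 − 130 → 9802; Group 5 + 390 → 7010; Group 6 − 210 → 7793
→ [7118, 1624, 5947, 9802, 7010, 7793]
Period 2.
Births: 5947 × 0.421 = 2504  |  7010 × 0.476 = 3337 — total 5841
Group 2: 7118 × 0.973 = 6926
Group 3: 1624 × 0.968 = 1572
Group 4: 5947 × 0.955 = 5679
Group 5: 9802 × 0.939 = 9204
Group 6: 7010 × 0.941 + 7793 × 0.6 = 6596 + 4676 = 11272
Net migration: Group 1 − 140 → 5701; Group 2 − 30 → 6896; Group 3 − 200 → 1372; Group 4 − 130 → 5549; Group 5 + 390 → 9594; Group 6 − 210 → 11062
→ [5701, 6896, 1372, 5549, 9594, 11062]
Period 3.
Births: 1372 × 0.421 = 578  |  9594 × 0.476 = 4567 — total 5145
Group 2: 5701 × 0.973 = 5547
Group 3: 6896 × 0.968 = 6675
Group 4: 1372 × 0.955 = 1310
Group 5: 5549 × 0.939 = 5211
Group 6: 9594 × 0.941 + 11062 × 0.6 = 9028 + 6637 = 15665
Net migration: Group 1 − 140 → 5005; Group 2 − 30 → 5517; Group 3 − 200 → 6475; Group 4 − 130 → 1180; Group 5 + 390 → 5601; Group 6 − 210 → 15455
→ [5005, 5517, 6475, 1180, 5601, 15455]

5145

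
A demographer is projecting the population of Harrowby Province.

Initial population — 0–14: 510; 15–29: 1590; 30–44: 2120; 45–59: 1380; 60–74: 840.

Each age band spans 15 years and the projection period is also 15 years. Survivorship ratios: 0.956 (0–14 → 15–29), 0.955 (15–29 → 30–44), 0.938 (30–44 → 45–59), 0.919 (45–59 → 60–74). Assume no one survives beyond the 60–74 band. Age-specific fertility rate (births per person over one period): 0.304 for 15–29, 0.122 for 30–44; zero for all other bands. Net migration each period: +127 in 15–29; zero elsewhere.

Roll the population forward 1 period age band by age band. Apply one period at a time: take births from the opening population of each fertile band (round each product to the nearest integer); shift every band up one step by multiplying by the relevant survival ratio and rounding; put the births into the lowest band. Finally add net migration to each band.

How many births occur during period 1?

Period 1.
Births: 1590 * 0.304 = 483, 2120 * 0.122 = 259 → total 742
15–29: 510 * 0.956 = 488
30–44: 1590 * 0.955 = 1518
45–59: 2120 * 0.938 = 1989
60–74: 1380 * 0.919 = 1268
Net migration: 15–29 + 127 → 615
Giving 742 / 615 / 1518 / 1989 / 1268.

742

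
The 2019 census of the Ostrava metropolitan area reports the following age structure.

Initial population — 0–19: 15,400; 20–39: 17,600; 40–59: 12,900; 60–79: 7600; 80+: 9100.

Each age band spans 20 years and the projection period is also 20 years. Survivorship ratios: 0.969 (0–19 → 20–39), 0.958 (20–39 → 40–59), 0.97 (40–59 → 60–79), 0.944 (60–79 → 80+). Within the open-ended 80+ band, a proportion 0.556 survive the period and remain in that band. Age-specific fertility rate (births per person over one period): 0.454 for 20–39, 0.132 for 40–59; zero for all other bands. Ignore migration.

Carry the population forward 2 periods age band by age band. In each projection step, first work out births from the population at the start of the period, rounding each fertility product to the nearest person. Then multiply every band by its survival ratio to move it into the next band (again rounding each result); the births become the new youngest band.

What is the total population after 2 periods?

Call the groups 1 to 5, youngest first.
After projecting period 1:
Births: 17600 × 0.454 = 7990, 12900 × 0.132 = 1703 → total 9693
Group 2: 15400 × 0.969 = 14923
Group 3: 17600 × 0.958 = 16861
Group 4: 12900 × 0.97 = 12513
Group 5: 7600 × 0.944 + 9100 × 0.556 = 7174 + 5060 = 12234
Giving 9693 / 14923 / 16861 / 12513 / 12234.
After projecting period 2:
Births: 14923 × 0.454 = 6775, 16861 × 0.132 = 2226 → total 9001
Group 2: 9693 × 0.969 = 9393
Group 3: 14923 × 0.958 = 14296
Group 4: 16861 × 0.97 = 16355
Group 5: 12513 × 0.944 + 12234 × 0.556 = 11812 + 6802 = 18614
Giving 9001 / 9393 / 14296 / 16355 / 18614.
Total after period 2: 9001 + 9393 + 14296 + 16355 + 18614 = 67659

67659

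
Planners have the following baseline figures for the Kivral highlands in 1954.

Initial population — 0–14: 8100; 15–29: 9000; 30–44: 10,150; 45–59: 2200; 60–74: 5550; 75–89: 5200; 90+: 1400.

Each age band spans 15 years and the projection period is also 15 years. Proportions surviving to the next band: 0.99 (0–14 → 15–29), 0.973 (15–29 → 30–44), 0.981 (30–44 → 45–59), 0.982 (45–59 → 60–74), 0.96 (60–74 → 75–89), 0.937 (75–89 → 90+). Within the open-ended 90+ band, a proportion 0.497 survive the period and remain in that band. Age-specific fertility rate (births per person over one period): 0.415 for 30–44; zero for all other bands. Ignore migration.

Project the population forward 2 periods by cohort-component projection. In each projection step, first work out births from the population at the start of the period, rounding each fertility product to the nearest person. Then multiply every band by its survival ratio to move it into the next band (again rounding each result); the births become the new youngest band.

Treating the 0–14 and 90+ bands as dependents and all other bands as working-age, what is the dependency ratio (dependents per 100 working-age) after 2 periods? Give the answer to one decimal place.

Call the groups 1 to 7, youngest first.
[period 1]
Births: 10150 * 0.415 = 4212
Group 2: 8100 * 0.99 = 8019
Group 3: 9000 * 0.973 = 8757
Group 4: 10150 * 0.981 = 9957
Group 5: 2200 * 0.982 = 2160
Group 6: 5550 * 0.96 = 5328
Group 7: 5200 * 0.937 + 1400 * 0.497 = 4872 + 696 = 5568
End of period: [4212, 8019, 8757, 9957, 2160, 5328, 5568]
[period 2]
Births: 8757 * 0.415 = 3634
Group 2: 4212 * 0.99 = 4170
Group 3: 8019 * 0.973 = 7802
Group 4: 8757 * 0.981 = 8591
Group 5: 9957 * 0.982 = 9778
Group 6: 2160 * 0.96 = 2074
Group 7: 5328 * 0.937 + 5568 * 0.497 = 4992 + 2767 = 7759
End of period: [3634, 4170, 7802, 8591, 9778, 2074, 7759]
Dependents (band 0–14 + band 90+) = 3634 + 7759 = 11393; working-age = 32415; ratio = 11393/32415 × 100 = 35.1

35.1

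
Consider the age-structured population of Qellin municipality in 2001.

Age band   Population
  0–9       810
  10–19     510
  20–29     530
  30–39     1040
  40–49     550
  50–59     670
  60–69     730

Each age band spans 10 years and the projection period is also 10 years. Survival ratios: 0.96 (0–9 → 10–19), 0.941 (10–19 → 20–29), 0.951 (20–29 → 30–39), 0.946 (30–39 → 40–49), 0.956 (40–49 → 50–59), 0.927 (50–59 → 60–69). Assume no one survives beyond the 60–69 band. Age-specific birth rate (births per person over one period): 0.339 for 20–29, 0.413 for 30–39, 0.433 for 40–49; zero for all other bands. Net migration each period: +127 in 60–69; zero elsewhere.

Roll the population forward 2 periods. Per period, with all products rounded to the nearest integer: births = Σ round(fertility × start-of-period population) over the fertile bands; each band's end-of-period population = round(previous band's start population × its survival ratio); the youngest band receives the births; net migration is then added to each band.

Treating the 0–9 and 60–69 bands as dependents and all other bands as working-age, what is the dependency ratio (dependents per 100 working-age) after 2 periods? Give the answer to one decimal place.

Call the bands 1 to 7, youngest first.
[period 1]
Births: 530 × 0.339 = 180 ; 1040 × 0.413 = 430 ; 550 × 0.433 = 238 ⇒ total 848
Band 2: 810 × 0.96 = 778
Band 3: 510 × 0.941 = 480
Band 4: 530 × 0.951 = 504
Band 5: 1040 × 0.946 = 984
Band 6: 550 × 0.956 = 526
Band 7: 670 × 0.927 = 621
Net migration: Band 7 + 127 → 748
End of period: [848, 778, 480, 504, 984, 526, 748]
[period 2]
Births: 480 × 0.339 = 163 ; 504 × 0.413 = 208 ; 984 × 0.433 = 426 ⇒ total 797
Band 2: 848 × 0.96 = 814
Band 3: 778 × 0.941 = 732
Band 4: 480 × 0.951 = 456
Band 5: 504 × 0.946 = 477
Band 6: 984 × 0.956 = 941
Band 7: 526 × 0.927 = 488
Net migration: Band 7 + 127 → 615
End of period: [797, 814, 732, 456, 477, 941, 615]
Dependents (band 0–9 + band 60–69) = 797 + 615 = 1412; working-age = 3420; ratio = 1412/3420 × 100 = 41.3

41.3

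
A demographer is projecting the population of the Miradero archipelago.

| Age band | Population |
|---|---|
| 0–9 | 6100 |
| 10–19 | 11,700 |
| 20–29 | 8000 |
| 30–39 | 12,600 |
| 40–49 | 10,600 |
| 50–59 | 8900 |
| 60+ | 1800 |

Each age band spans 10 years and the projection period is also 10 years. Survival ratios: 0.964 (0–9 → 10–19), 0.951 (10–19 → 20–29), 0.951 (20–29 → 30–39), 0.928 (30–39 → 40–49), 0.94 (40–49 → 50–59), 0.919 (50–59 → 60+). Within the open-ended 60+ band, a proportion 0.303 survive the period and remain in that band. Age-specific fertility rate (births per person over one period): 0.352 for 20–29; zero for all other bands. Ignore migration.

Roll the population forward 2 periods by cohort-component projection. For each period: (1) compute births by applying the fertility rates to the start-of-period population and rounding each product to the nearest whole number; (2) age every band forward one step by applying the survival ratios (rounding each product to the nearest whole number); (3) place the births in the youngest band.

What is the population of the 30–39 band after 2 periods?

— Period 1 —
Births: 8000 × 0.352 = 2816
10–19: 6100 × 0.964 = 5880
20–29: 11700 × 0.951 = 11127
30–39: 8000 × 0.951 = 7608
40–49: 12600 × 0.928 = 11693
50–59: 10600 × 0.94 = 9964
60+: 8900 × 0.919 + 1800 × 0.303 = 8179 + 545 = 8724
→ [2816, 5880, 11127, 7608, 11693, 9964, 8724]
— Period 2 —
Births: 11127 × 0.352 = 3917
10–19: 2816 × 0.964 = 2715
20–29: 5880 × 0.951 = 5592
30–39: 11127 × 0.951 = 10582
40–49: 7608 × 0.928 = 7060
50–59: 11693 × 0.94 = 10991
60+: 9964 × 0.919 + 8724 × 0.303 = 9157 + 2643 = 11800
→ [3917, 2715, 5592, 10582, 7060, 10991, 11800]

10582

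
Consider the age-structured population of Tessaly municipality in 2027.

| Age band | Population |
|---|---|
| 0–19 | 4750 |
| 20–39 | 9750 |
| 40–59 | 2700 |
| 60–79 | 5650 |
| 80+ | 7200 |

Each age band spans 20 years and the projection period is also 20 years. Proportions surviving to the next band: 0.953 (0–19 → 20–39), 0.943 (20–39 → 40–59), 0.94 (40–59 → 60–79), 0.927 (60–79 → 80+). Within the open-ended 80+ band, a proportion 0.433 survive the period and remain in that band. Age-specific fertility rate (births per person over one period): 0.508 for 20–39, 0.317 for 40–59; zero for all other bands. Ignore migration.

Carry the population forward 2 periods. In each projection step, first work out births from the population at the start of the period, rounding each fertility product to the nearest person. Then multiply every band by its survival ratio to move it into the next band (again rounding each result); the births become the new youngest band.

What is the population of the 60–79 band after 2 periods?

8642

Numbering the bands 1..5 from youngest to oldest:
Period 1:
Births: 9750 * 0.508 = 4953, 2700 * 0.317 = 856 → total 5809
Band 2: 4750 * 0.953 = 4527
Band 3: 9750 * 0.943 = 9194
Band 4: 2700 * 0.94 = 2538
Band 5: 5650 * 0.927 + 7200 * 0.433 = 5238 + 3118 = 8356
Population now: 0–19=5809, 20–39=4527, 40–59=9194, 60–79=2538, 80+=8356
Period 2:
Births: 4527 * 0.508 = 2300, 9194 * 0.317 = 2914 → total 5214
Band 2: 5809 * 0.953 = 5536
Band 3: 4527 * 0.943 = 4269
Band 4: 9194 * 0.94 = 8642
Band 5: 2538 * 0.927 + 8356 * 0.433 = 2353 + 3618 = 5971
Population now: 0–19=5214, 20–39=5536, 40–59=4269, 60–79=8642, 80+=5971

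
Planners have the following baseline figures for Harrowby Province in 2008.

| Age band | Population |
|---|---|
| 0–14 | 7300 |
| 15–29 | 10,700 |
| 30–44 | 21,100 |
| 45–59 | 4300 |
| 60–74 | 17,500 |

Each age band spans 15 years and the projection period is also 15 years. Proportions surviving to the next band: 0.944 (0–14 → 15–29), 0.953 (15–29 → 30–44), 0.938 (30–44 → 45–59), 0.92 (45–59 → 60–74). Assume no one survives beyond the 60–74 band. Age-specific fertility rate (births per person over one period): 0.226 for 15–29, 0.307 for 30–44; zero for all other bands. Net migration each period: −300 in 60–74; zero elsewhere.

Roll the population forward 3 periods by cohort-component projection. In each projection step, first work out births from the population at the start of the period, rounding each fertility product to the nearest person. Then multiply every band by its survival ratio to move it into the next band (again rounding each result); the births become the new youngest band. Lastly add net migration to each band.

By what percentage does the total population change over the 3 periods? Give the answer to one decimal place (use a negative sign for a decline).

-49.1

[period 1]
Births: 10700 × 0.226 = 2418, 21100 × 0.307 = 6478 → 8896
15–29: 7300 × 0.944 = 6891
30–44: 10700 × 0.953 = 10197
45–59: 21100 × 0.938 = 19792
60–74: 4300 × 0.92 = 3956
Net migration: 60–74 − 300 → 3656
Giving 8896 / 6891 / 10197 / 19792 / 3656.
[period 2]
Births: 6891 × 0.226 = 1557, 10197 × 0.307 = 3130 → 4687
15–29: 8896 × 0.944 = 8398
30–44: 6891 × 0.953 = 6567
45–59: 10197 × 0.938 = 9565
60–74: 19792 × 0.92 = 18209
Net migration: 60–74 − 300 → 17909
Giving 4687 / 8398 / 6567 / 9565 / 17909.
[period 3]
Births: 8398 × 0.226 = 1898, 6567 × 0.307 = 2016 → 3914
15–29: 4687 × 0.944 = 4425
30–44: 8398 × 0.953 = 8003
45–59: 6567 × 0.938 = 6160
60–74: 9565 × 0.92 = 8800
Net migration: 60–74 − 300 → 8500
Giving 3914 / 4425 / 8003 / 6160 / 8500.
Total: 60900 → 31002; change = -29898; percentage change = -49.1%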